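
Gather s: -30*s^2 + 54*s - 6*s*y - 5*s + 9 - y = -30*s^2 + s*(49 - 6*y) - y + 9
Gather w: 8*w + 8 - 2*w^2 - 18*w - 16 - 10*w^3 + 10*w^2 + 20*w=-10*w^3 + 8*w^2 + 10*w - 8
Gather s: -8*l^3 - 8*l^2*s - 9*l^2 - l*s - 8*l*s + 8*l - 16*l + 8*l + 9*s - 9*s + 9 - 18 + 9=-8*l^3 - 9*l^2 + s*(-8*l^2 - 9*l)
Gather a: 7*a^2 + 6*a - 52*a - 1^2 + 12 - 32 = 7*a^2 - 46*a - 21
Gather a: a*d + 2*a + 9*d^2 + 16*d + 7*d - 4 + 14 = a*(d + 2) + 9*d^2 + 23*d + 10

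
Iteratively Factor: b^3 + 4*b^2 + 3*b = (b + 1)*(b^2 + 3*b) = b*(b + 1)*(b + 3)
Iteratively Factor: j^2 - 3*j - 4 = (j - 4)*(j + 1)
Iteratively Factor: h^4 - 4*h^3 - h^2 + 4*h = (h + 1)*(h^3 - 5*h^2 + 4*h) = (h - 1)*(h + 1)*(h^2 - 4*h) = (h - 4)*(h - 1)*(h + 1)*(h)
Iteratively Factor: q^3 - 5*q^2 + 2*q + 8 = (q - 4)*(q^2 - q - 2) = (q - 4)*(q - 2)*(q + 1)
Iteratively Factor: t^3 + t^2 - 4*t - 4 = (t + 1)*(t^2 - 4) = (t - 2)*(t + 1)*(t + 2)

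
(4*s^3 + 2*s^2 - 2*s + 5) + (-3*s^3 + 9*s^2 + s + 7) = s^3 + 11*s^2 - s + 12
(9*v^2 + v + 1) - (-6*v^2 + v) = 15*v^2 + 1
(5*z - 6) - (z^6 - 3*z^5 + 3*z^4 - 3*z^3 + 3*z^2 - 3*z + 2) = -z^6 + 3*z^5 - 3*z^4 + 3*z^3 - 3*z^2 + 8*z - 8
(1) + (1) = 2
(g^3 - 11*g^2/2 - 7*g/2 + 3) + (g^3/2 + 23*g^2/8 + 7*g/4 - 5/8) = 3*g^3/2 - 21*g^2/8 - 7*g/4 + 19/8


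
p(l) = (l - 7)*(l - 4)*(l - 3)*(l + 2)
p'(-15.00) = -22552.00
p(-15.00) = 97812.00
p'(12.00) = 2558.00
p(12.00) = 5040.00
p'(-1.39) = -134.04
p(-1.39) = -121.10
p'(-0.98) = -65.02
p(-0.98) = -161.33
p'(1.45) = 70.20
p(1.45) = -75.68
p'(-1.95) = -257.25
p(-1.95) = -13.18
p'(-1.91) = -247.26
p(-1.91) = -23.27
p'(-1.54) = -163.63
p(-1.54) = -98.81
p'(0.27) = 53.27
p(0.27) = -155.57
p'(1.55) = 68.71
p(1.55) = -68.73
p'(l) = (l - 7)*(l - 4)*(l - 3) + (l - 7)*(l - 4)*(l + 2) + (l - 7)*(l - 3)*(l + 2) + (l - 4)*(l - 3)*(l + 2)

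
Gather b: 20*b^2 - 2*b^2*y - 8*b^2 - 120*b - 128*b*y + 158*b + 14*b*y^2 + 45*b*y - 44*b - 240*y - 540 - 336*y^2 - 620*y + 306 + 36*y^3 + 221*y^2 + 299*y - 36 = b^2*(12 - 2*y) + b*(14*y^2 - 83*y - 6) + 36*y^3 - 115*y^2 - 561*y - 270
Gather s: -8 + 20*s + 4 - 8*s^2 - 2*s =-8*s^2 + 18*s - 4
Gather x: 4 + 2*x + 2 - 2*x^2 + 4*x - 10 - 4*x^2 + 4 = -6*x^2 + 6*x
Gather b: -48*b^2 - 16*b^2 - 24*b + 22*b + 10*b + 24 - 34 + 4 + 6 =-64*b^2 + 8*b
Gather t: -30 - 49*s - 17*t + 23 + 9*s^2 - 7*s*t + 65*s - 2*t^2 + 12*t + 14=9*s^2 + 16*s - 2*t^2 + t*(-7*s - 5) + 7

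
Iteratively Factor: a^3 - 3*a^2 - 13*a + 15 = (a - 5)*(a^2 + 2*a - 3) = (a - 5)*(a + 3)*(a - 1)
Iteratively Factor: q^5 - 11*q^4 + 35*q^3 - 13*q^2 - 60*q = (q - 3)*(q^4 - 8*q^3 + 11*q^2 + 20*q) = (q - 4)*(q - 3)*(q^3 - 4*q^2 - 5*q) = q*(q - 4)*(q - 3)*(q^2 - 4*q - 5) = q*(q - 5)*(q - 4)*(q - 3)*(q + 1)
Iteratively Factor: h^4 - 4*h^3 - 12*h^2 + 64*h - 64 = (h - 2)*(h^3 - 2*h^2 - 16*h + 32) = (h - 2)^2*(h^2 - 16) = (h - 4)*(h - 2)^2*(h + 4)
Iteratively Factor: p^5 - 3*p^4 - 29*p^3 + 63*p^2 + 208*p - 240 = (p - 1)*(p^4 - 2*p^3 - 31*p^2 + 32*p + 240) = (p - 1)*(p + 3)*(p^3 - 5*p^2 - 16*p + 80) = (p - 4)*(p - 1)*(p + 3)*(p^2 - p - 20) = (p - 5)*(p - 4)*(p - 1)*(p + 3)*(p + 4)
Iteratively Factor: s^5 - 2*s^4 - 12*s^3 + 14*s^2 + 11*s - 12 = (s - 4)*(s^4 + 2*s^3 - 4*s^2 - 2*s + 3) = (s - 4)*(s + 3)*(s^3 - s^2 - s + 1) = (s - 4)*(s - 1)*(s + 3)*(s^2 - 1) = (s - 4)*(s - 1)*(s + 1)*(s + 3)*(s - 1)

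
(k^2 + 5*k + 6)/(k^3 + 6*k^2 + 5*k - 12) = (k + 2)/(k^2 + 3*k - 4)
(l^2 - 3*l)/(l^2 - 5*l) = (l - 3)/(l - 5)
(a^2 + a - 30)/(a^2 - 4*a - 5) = (a + 6)/(a + 1)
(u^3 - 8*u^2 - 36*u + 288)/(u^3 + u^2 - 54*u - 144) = (u - 6)/(u + 3)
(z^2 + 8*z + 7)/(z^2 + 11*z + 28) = (z + 1)/(z + 4)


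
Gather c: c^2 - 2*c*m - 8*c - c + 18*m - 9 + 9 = c^2 + c*(-2*m - 9) + 18*m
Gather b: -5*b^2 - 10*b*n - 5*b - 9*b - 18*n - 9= -5*b^2 + b*(-10*n - 14) - 18*n - 9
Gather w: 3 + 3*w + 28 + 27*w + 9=30*w + 40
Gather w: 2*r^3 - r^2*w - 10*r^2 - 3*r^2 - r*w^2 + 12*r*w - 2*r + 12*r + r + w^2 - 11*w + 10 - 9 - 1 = 2*r^3 - 13*r^2 + 11*r + w^2*(1 - r) + w*(-r^2 + 12*r - 11)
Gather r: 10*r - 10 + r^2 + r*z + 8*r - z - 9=r^2 + r*(z + 18) - z - 19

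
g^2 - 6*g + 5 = (g - 5)*(g - 1)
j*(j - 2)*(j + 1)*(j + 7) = j^4 + 6*j^3 - 9*j^2 - 14*j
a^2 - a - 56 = (a - 8)*(a + 7)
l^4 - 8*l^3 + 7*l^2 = l^2*(l - 7)*(l - 1)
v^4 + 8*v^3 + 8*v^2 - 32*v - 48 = (v - 2)*(v + 2)^2*(v + 6)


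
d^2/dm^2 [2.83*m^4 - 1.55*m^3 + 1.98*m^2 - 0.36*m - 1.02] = 33.96*m^2 - 9.3*m + 3.96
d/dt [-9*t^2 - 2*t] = -18*t - 2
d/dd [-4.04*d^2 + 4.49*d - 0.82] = 4.49 - 8.08*d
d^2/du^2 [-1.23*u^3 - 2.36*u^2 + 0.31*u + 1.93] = -7.38*u - 4.72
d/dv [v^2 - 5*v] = 2*v - 5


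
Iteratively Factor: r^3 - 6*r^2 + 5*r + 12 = (r - 4)*(r^2 - 2*r - 3) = (r - 4)*(r - 3)*(r + 1)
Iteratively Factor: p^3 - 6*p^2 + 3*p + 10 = (p - 2)*(p^2 - 4*p - 5) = (p - 2)*(p + 1)*(p - 5)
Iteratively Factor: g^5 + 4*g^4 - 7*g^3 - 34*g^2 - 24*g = (g + 4)*(g^4 - 7*g^2 - 6*g) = g*(g + 4)*(g^3 - 7*g - 6) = g*(g - 3)*(g + 4)*(g^2 + 3*g + 2) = g*(g - 3)*(g + 1)*(g + 4)*(g + 2)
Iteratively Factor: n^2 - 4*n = (n - 4)*(n)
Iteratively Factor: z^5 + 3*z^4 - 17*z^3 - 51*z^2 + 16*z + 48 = (z + 4)*(z^4 - z^3 - 13*z^2 + z + 12) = (z - 4)*(z + 4)*(z^3 + 3*z^2 - z - 3) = (z - 4)*(z + 3)*(z + 4)*(z^2 - 1) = (z - 4)*(z + 1)*(z + 3)*(z + 4)*(z - 1)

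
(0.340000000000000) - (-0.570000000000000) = 0.910000000000000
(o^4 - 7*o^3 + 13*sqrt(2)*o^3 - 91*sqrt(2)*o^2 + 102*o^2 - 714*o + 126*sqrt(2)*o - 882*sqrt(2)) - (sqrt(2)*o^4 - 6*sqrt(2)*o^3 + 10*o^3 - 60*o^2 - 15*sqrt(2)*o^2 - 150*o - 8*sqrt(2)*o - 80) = -sqrt(2)*o^4 + o^4 - 17*o^3 + 19*sqrt(2)*o^3 - 76*sqrt(2)*o^2 + 162*o^2 - 564*o + 134*sqrt(2)*o - 882*sqrt(2) + 80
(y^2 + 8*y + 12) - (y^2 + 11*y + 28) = -3*y - 16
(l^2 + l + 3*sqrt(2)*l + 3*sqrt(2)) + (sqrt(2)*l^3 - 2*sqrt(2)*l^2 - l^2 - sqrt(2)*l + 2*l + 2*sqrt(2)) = sqrt(2)*l^3 - 2*sqrt(2)*l^2 + 2*sqrt(2)*l + 3*l + 5*sqrt(2)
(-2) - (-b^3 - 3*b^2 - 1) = b^3 + 3*b^2 - 1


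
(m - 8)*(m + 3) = m^2 - 5*m - 24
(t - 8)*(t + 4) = t^2 - 4*t - 32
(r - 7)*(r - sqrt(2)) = r^2 - 7*r - sqrt(2)*r + 7*sqrt(2)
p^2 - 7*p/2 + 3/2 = (p - 3)*(p - 1/2)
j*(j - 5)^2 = j^3 - 10*j^2 + 25*j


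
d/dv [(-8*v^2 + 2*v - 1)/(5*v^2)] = 2*(1 - v)/(5*v^3)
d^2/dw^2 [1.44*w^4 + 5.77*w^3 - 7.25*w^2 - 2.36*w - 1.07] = 17.28*w^2 + 34.62*w - 14.5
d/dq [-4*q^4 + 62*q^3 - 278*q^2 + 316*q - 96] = -16*q^3 + 186*q^2 - 556*q + 316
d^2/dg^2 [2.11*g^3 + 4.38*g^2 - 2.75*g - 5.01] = 12.66*g + 8.76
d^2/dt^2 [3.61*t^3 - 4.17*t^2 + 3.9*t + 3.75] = 21.66*t - 8.34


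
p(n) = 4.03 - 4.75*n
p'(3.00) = -4.75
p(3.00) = -10.22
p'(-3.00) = -4.75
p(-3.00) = 18.28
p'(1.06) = -4.75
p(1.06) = -1.00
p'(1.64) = -4.75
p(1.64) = -3.76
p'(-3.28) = -4.75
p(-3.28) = 19.61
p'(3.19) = -4.75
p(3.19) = -11.12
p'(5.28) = -4.75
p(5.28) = -21.05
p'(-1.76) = -4.75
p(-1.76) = 12.39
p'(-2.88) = -4.75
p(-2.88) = 17.71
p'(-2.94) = -4.75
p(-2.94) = 18.00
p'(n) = -4.75000000000000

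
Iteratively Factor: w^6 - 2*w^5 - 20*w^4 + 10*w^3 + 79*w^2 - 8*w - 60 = (w + 3)*(w^5 - 5*w^4 - 5*w^3 + 25*w^2 + 4*w - 20) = (w - 5)*(w + 3)*(w^4 - 5*w^2 + 4) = (w - 5)*(w - 2)*(w + 3)*(w^3 + 2*w^2 - w - 2) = (w - 5)*(w - 2)*(w + 1)*(w + 3)*(w^2 + w - 2) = (w - 5)*(w - 2)*(w + 1)*(w + 2)*(w + 3)*(w - 1)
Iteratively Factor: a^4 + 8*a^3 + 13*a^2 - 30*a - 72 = (a + 4)*(a^3 + 4*a^2 - 3*a - 18) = (a + 3)*(a + 4)*(a^2 + a - 6) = (a + 3)^2*(a + 4)*(a - 2)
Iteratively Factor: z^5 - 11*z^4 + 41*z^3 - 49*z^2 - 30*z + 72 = (z + 1)*(z^4 - 12*z^3 + 53*z^2 - 102*z + 72) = (z - 4)*(z + 1)*(z^3 - 8*z^2 + 21*z - 18) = (z - 4)*(z - 3)*(z + 1)*(z^2 - 5*z + 6) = (z - 4)*(z - 3)^2*(z + 1)*(z - 2)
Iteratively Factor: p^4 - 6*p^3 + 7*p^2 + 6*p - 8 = (p + 1)*(p^3 - 7*p^2 + 14*p - 8) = (p - 2)*(p + 1)*(p^2 - 5*p + 4) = (p - 2)*(p - 1)*(p + 1)*(p - 4)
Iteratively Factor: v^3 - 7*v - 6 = (v + 2)*(v^2 - 2*v - 3) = (v - 3)*(v + 2)*(v + 1)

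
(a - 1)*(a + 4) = a^2 + 3*a - 4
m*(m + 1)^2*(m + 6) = m^4 + 8*m^3 + 13*m^2 + 6*m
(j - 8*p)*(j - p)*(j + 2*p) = j^3 - 7*j^2*p - 10*j*p^2 + 16*p^3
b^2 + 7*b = b*(b + 7)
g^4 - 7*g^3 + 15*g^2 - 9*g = g*(g - 3)^2*(g - 1)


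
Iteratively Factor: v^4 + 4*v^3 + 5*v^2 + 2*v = (v + 1)*(v^3 + 3*v^2 + 2*v) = (v + 1)^2*(v^2 + 2*v) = v*(v + 1)^2*(v + 2)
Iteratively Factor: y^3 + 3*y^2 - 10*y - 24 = (y + 4)*(y^2 - y - 6) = (y - 3)*(y + 4)*(y + 2)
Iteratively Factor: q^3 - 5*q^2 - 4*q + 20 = (q + 2)*(q^2 - 7*q + 10) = (q - 2)*(q + 2)*(q - 5)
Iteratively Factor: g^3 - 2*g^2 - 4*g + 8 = (g - 2)*(g^2 - 4) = (g - 2)^2*(g + 2)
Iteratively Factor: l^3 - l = (l + 1)*(l^2 - l) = (l - 1)*(l + 1)*(l)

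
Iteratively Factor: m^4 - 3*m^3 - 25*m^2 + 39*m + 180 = (m - 4)*(m^3 + m^2 - 21*m - 45) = (m - 4)*(m + 3)*(m^2 - 2*m - 15) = (m - 5)*(m - 4)*(m + 3)*(m + 3)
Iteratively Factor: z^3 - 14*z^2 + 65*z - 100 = (z - 5)*(z^2 - 9*z + 20) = (z - 5)*(z - 4)*(z - 5)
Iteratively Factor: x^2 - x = (x)*(x - 1)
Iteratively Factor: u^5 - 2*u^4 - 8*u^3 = (u + 2)*(u^4 - 4*u^3) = u*(u + 2)*(u^3 - 4*u^2) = u^2*(u + 2)*(u^2 - 4*u) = u^3*(u + 2)*(u - 4)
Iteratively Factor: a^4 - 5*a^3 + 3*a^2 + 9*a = (a + 1)*(a^3 - 6*a^2 + 9*a) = a*(a + 1)*(a^2 - 6*a + 9) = a*(a - 3)*(a + 1)*(a - 3)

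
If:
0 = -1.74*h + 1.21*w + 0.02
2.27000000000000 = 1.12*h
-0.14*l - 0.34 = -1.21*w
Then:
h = 2.03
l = 22.62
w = 2.90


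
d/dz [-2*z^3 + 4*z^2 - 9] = 2*z*(4 - 3*z)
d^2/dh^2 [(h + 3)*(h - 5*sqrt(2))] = 2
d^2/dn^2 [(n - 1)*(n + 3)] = 2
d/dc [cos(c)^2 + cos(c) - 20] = -sin(c) - sin(2*c)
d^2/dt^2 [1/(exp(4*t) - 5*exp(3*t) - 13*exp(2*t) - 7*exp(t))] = (16*exp(4*t) - 147*exp(3*t) + 347*exp(2*t) + 175*exp(t) + 49)*exp(-t)/(exp(7*t) - 17*exp(6*t) + 69*exp(5*t) + 123*exp(4*t) - 573*exp(3*t) - 1491*exp(2*t) - 1225*exp(t) - 343)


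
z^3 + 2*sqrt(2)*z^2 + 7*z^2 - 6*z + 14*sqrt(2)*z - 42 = (z + 7)*(z - sqrt(2))*(z + 3*sqrt(2))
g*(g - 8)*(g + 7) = g^3 - g^2 - 56*g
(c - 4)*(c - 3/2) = c^2 - 11*c/2 + 6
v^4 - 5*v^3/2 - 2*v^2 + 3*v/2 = v*(v - 3)*(v - 1/2)*(v + 1)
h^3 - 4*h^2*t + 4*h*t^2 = h*(h - 2*t)^2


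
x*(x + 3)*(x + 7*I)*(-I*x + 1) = -I*x^4 + 8*x^3 - 3*I*x^3 + 24*x^2 + 7*I*x^2 + 21*I*x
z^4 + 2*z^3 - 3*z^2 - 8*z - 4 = (z - 2)*(z + 1)^2*(z + 2)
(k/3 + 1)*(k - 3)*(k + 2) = k^3/3 + 2*k^2/3 - 3*k - 6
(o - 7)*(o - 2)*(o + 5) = o^3 - 4*o^2 - 31*o + 70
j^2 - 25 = (j - 5)*(j + 5)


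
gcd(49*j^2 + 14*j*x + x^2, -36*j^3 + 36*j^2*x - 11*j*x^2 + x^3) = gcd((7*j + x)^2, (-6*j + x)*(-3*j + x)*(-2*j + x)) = 1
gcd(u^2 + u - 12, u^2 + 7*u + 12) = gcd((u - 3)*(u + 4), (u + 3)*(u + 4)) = u + 4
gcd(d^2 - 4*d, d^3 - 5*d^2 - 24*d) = d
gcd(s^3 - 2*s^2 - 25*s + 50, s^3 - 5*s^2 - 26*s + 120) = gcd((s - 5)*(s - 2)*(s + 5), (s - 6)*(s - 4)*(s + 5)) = s + 5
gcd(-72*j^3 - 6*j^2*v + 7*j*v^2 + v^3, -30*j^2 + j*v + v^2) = 6*j + v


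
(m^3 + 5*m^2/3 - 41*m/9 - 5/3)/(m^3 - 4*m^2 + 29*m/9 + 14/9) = (3*m^2 + 4*m - 15)/(3*m^2 - 13*m + 14)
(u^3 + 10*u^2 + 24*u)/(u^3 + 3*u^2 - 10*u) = (u^2 + 10*u + 24)/(u^2 + 3*u - 10)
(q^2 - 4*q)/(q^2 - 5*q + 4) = q/(q - 1)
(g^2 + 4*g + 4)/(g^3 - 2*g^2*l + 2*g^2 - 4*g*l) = (g + 2)/(g*(g - 2*l))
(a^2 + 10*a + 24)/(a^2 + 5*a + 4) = (a + 6)/(a + 1)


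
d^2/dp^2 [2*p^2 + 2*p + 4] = 4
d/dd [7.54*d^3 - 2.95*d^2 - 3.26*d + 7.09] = 22.62*d^2 - 5.9*d - 3.26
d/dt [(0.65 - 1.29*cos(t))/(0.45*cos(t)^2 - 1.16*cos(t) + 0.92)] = (-0.5805*cos(t)^2 + 0.585*cos(t) + 0.4328)*sin(t)/(0.2025*cos(t)^4 - 1.044*cos(t)^3 + 2.1736*cos(t)^2 - 2.1344*cos(t) + 0.8464)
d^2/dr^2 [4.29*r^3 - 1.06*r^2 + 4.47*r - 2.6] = 25.74*r - 2.12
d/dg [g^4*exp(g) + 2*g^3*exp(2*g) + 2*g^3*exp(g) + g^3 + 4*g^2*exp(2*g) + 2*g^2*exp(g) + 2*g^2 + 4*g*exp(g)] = g^4*exp(g) + 4*g^3*exp(2*g) + 6*g^3*exp(g) + 14*g^2*exp(2*g) + 8*g^2*exp(g) + 3*g^2 + 8*g*exp(2*g) + 8*g*exp(g) + 4*g + 4*exp(g)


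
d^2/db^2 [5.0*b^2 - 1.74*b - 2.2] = 10.0000000000000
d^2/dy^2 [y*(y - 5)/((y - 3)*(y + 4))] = 12*(-y^3 + 6*y^2 - 30*y + 14)/(y^6 + 3*y^5 - 33*y^4 - 71*y^3 + 396*y^2 + 432*y - 1728)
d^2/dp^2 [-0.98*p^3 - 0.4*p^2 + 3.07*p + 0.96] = -5.88*p - 0.8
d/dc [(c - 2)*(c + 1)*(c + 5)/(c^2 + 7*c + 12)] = (c^4 + 14*c^3 + 71*c^2 + 116*c - 14)/(c^4 + 14*c^3 + 73*c^2 + 168*c + 144)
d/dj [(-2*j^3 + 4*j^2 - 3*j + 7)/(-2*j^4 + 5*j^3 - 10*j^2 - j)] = (-4*j^6 + 16*j^5 - 18*j^4 + 90*j^3 - 139*j^2 + 140*j + 7)/(j^2*(4*j^6 - 20*j^5 + 65*j^4 - 96*j^3 + 90*j^2 + 20*j + 1))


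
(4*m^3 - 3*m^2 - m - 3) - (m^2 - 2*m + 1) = 4*m^3 - 4*m^2 + m - 4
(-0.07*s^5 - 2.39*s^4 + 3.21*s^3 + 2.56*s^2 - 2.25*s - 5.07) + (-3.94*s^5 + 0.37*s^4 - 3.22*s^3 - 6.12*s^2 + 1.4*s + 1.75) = -4.01*s^5 - 2.02*s^4 - 0.0100000000000002*s^3 - 3.56*s^2 - 0.85*s - 3.32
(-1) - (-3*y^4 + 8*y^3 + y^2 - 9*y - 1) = 3*y^4 - 8*y^3 - y^2 + 9*y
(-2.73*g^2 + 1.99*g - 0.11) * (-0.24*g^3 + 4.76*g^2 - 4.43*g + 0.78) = 0.6552*g^5 - 13.4724*g^4 + 21.5927*g^3 - 11.4687*g^2 + 2.0395*g - 0.0858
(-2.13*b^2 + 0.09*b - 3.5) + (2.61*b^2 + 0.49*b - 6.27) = 0.48*b^2 + 0.58*b - 9.77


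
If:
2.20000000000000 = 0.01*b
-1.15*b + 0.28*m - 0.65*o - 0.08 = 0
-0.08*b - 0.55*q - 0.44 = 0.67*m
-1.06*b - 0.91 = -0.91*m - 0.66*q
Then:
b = 220.00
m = 2412.81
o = 650.01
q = -2972.04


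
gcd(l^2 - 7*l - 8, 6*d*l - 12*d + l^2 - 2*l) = 1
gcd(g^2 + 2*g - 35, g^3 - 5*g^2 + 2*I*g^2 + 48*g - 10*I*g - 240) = g - 5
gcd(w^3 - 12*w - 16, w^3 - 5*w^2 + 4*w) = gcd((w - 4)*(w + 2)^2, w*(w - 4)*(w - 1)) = w - 4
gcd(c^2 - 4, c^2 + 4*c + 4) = c + 2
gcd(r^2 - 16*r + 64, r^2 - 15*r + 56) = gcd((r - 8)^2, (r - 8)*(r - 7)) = r - 8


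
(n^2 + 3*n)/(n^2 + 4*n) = (n + 3)/(n + 4)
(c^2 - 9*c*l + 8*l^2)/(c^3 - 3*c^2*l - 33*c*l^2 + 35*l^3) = (c - 8*l)/(c^2 - 2*c*l - 35*l^2)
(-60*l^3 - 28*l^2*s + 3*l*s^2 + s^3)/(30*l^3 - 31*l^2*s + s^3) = (2*l + s)/(-l + s)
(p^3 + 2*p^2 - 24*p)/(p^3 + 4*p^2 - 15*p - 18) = p*(p - 4)/(p^2 - 2*p - 3)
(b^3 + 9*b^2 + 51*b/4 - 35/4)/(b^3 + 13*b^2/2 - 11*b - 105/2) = (b - 1/2)/(b - 3)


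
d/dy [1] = 0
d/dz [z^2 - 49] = 2*z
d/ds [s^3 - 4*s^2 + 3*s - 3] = 3*s^2 - 8*s + 3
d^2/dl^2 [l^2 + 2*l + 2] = 2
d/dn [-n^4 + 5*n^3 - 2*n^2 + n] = -4*n^3 + 15*n^2 - 4*n + 1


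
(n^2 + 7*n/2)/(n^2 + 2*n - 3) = n*(2*n + 7)/(2*(n^2 + 2*n - 3))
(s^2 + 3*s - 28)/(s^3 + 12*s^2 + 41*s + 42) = (s - 4)/(s^2 + 5*s + 6)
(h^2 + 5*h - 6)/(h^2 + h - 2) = (h + 6)/(h + 2)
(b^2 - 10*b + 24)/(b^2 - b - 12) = (b - 6)/(b + 3)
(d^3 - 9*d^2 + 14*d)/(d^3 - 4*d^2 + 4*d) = (d - 7)/(d - 2)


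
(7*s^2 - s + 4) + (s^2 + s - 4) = 8*s^2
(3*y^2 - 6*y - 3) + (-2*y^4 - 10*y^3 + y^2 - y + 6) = -2*y^4 - 10*y^3 + 4*y^2 - 7*y + 3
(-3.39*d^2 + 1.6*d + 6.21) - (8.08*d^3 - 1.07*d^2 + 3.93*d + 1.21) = -8.08*d^3 - 2.32*d^2 - 2.33*d + 5.0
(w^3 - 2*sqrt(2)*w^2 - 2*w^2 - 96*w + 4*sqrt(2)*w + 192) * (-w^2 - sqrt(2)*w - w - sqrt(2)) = -w^5 + w^4 + sqrt(2)*w^4 - sqrt(2)*w^3 + 102*w^3 - 100*w^2 + 94*sqrt(2)*w^2 - 200*w - 96*sqrt(2)*w - 192*sqrt(2)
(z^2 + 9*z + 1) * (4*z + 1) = 4*z^3 + 37*z^2 + 13*z + 1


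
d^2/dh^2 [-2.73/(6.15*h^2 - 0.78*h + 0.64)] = (206.51085*h^2 - 26.19162*h - 2.73*(12.3*h - 0.78)*(24.6*h - 1.56) + 21.49056)/(6.15*h^2 - 0.78*h + 0.64)^3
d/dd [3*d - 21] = 3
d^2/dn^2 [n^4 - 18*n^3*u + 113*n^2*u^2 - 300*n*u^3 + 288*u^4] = 12*n^2 - 108*n*u + 226*u^2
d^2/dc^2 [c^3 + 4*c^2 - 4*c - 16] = 6*c + 8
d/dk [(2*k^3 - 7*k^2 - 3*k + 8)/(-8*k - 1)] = (-32*k^3 + 50*k^2 + 14*k + 67)/(64*k^2 + 16*k + 1)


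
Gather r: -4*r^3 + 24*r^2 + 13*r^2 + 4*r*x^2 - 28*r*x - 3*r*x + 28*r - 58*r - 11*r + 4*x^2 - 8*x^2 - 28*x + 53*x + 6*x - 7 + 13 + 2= -4*r^3 + 37*r^2 + r*(4*x^2 - 31*x - 41) - 4*x^2 + 31*x + 8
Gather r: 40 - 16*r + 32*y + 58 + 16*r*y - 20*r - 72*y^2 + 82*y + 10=r*(16*y - 36) - 72*y^2 + 114*y + 108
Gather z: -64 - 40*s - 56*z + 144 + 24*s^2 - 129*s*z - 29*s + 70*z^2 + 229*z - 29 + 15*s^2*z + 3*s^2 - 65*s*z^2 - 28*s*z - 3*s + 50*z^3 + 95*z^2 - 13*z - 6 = 27*s^2 - 72*s + 50*z^3 + z^2*(165 - 65*s) + z*(15*s^2 - 157*s + 160) + 45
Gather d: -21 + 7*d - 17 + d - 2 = 8*d - 40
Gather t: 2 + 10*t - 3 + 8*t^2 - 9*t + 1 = 8*t^2 + t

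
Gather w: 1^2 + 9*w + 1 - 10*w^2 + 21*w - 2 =-10*w^2 + 30*w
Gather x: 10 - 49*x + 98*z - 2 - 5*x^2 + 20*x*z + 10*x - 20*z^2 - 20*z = -5*x^2 + x*(20*z - 39) - 20*z^2 + 78*z + 8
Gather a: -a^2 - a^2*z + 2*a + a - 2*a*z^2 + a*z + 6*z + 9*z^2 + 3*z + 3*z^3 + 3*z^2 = a^2*(-z - 1) + a*(-2*z^2 + z + 3) + 3*z^3 + 12*z^2 + 9*z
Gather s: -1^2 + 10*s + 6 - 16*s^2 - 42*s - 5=-16*s^2 - 32*s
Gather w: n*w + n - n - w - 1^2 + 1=w*(n - 1)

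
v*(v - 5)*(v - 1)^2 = v^4 - 7*v^3 + 11*v^2 - 5*v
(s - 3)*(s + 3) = s^2 - 9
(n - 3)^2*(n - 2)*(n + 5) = n^4 - 3*n^3 - 19*n^2 + 87*n - 90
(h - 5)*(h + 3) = h^2 - 2*h - 15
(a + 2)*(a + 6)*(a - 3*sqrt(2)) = a^3 - 3*sqrt(2)*a^2 + 8*a^2 - 24*sqrt(2)*a + 12*a - 36*sqrt(2)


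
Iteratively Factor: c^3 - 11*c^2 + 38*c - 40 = (c - 5)*(c^2 - 6*c + 8) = (c - 5)*(c - 2)*(c - 4)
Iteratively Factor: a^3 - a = (a - 1)*(a^2 + a) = a*(a - 1)*(a + 1)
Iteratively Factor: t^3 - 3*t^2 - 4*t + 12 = (t + 2)*(t^2 - 5*t + 6) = (t - 3)*(t + 2)*(t - 2)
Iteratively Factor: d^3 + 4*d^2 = (d)*(d^2 + 4*d) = d^2*(d + 4)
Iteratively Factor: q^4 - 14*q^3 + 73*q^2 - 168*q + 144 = (q - 3)*(q^3 - 11*q^2 + 40*q - 48) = (q - 3)^2*(q^2 - 8*q + 16) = (q - 4)*(q - 3)^2*(q - 4)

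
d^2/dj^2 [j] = 0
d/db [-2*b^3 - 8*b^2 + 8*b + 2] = -6*b^2 - 16*b + 8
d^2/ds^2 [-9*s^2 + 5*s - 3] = -18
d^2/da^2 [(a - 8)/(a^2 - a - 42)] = 2*(3*(3 - a)*(-a^2 + a + 42) - (a - 8)*(2*a - 1)^2)/(-a^2 + a + 42)^3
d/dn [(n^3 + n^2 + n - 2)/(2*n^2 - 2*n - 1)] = (2*n^4 - 4*n^3 - 7*n^2 + 6*n - 5)/(4*n^4 - 8*n^3 + 4*n + 1)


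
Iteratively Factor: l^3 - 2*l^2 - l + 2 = (l - 1)*(l^2 - l - 2) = (l - 2)*(l - 1)*(l + 1)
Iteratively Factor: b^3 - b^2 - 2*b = (b)*(b^2 - b - 2) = b*(b - 2)*(b + 1)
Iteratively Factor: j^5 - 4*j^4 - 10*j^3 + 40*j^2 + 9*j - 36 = (j + 3)*(j^4 - 7*j^3 + 11*j^2 + 7*j - 12) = (j - 1)*(j + 3)*(j^3 - 6*j^2 + 5*j + 12) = (j - 3)*(j - 1)*(j + 3)*(j^2 - 3*j - 4) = (j - 4)*(j - 3)*(j - 1)*(j + 3)*(j + 1)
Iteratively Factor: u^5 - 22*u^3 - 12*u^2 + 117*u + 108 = (u + 3)*(u^4 - 3*u^3 - 13*u^2 + 27*u + 36) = (u + 3)^2*(u^3 - 6*u^2 + 5*u + 12) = (u + 1)*(u + 3)^2*(u^2 - 7*u + 12) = (u - 4)*(u + 1)*(u + 3)^2*(u - 3)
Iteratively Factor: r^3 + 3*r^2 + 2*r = (r + 2)*(r^2 + r) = (r + 1)*(r + 2)*(r)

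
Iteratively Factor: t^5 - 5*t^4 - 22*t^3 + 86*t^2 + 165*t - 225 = (t + 3)*(t^4 - 8*t^3 + 2*t^2 + 80*t - 75) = (t + 3)^2*(t^3 - 11*t^2 + 35*t - 25) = (t - 5)*(t + 3)^2*(t^2 - 6*t + 5) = (t - 5)^2*(t + 3)^2*(t - 1)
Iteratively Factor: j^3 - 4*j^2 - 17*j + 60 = (j + 4)*(j^2 - 8*j + 15) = (j - 3)*(j + 4)*(j - 5)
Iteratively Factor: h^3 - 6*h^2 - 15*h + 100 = (h + 4)*(h^2 - 10*h + 25) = (h - 5)*(h + 4)*(h - 5)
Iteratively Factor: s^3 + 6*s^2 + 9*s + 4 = (s + 4)*(s^2 + 2*s + 1) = (s + 1)*(s + 4)*(s + 1)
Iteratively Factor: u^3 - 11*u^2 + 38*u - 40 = (u - 4)*(u^2 - 7*u + 10) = (u - 4)*(u - 2)*(u - 5)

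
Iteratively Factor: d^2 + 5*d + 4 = (d + 1)*(d + 4)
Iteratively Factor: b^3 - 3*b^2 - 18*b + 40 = (b - 5)*(b^2 + 2*b - 8) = (b - 5)*(b + 4)*(b - 2)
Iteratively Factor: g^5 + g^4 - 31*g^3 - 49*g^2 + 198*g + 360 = (g + 3)*(g^4 - 2*g^3 - 25*g^2 + 26*g + 120) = (g + 2)*(g + 3)*(g^3 - 4*g^2 - 17*g + 60) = (g + 2)*(g + 3)*(g + 4)*(g^2 - 8*g + 15) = (g - 3)*(g + 2)*(g + 3)*(g + 4)*(g - 5)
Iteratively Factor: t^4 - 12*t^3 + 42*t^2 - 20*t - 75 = (t - 5)*(t^3 - 7*t^2 + 7*t + 15) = (t - 5)*(t - 3)*(t^2 - 4*t - 5) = (t - 5)*(t - 3)*(t + 1)*(t - 5)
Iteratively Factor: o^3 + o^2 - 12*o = (o + 4)*(o^2 - 3*o) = o*(o + 4)*(o - 3)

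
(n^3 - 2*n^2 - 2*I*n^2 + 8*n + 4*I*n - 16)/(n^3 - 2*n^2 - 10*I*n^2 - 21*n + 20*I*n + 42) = (n^2 - 2*I*n + 8)/(n^2 - 10*I*n - 21)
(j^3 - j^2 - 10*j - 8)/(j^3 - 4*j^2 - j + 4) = (j + 2)/(j - 1)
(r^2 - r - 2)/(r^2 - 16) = (r^2 - r - 2)/(r^2 - 16)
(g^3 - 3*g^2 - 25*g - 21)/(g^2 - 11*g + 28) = (g^2 + 4*g + 3)/(g - 4)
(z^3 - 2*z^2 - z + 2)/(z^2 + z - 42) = (z^3 - 2*z^2 - z + 2)/(z^2 + z - 42)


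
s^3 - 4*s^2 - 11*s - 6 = (s - 6)*(s + 1)^2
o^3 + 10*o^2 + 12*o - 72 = (o - 2)*(o + 6)^2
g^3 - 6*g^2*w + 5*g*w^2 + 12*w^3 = (g - 4*w)*(g - 3*w)*(g + w)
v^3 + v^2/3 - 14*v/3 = v*(v - 2)*(v + 7/3)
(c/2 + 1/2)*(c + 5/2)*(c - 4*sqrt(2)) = c^3/2 - 2*sqrt(2)*c^2 + 7*c^2/4 - 7*sqrt(2)*c + 5*c/4 - 5*sqrt(2)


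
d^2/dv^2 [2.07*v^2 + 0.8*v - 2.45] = 4.14000000000000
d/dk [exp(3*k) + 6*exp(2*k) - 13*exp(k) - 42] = (3*exp(2*k) + 12*exp(k) - 13)*exp(k)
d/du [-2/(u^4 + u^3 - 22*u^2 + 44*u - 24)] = 2*(4*u^3 + 3*u^2 - 44*u + 44)/(u^4 + u^3 - 22*u^2 + 44*u - 24)^2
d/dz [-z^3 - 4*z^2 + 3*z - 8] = -3*z^2 - 8*z + 3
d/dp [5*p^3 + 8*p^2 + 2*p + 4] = 15*p^2 + 16*p + 2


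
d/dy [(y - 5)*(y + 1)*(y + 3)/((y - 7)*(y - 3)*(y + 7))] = 2*(-y^4 - 32*y^3 + 242*y^2 - 192*y - 1617)/(y^6 - 6*y^5 - 89*y^4 + 588*y^3 + 1519*y^2 - 14406*y + 21609)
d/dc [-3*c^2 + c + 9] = 1 - 6*c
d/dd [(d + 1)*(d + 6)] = 2*d + 7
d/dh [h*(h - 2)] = 2*h - 2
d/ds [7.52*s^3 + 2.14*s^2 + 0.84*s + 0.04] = 22.56*s^2 + 4.28*s + 0.84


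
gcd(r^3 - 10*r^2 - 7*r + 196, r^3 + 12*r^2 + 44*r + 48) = r + 4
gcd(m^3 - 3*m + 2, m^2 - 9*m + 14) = 1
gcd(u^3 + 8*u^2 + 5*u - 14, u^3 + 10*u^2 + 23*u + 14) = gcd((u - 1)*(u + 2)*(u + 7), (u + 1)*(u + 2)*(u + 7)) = u^2 + 9*u + 14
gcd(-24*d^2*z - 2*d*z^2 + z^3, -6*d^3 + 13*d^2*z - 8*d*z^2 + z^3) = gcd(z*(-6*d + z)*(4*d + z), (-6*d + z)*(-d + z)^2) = -6*d + z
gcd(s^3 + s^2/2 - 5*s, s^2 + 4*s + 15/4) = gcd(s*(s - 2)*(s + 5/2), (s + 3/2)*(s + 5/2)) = s + 5/2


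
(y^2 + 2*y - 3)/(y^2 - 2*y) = (y^2 + 2*y - 3)/(y*(y - 2))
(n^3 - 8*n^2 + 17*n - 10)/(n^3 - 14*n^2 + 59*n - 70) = (n - 1)/(n - 7)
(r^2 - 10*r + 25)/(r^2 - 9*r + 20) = (r - 5)/(r - 4)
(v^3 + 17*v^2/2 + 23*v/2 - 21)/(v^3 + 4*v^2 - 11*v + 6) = (v + 7/2)/(v - 1)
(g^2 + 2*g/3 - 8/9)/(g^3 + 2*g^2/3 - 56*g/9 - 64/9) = (3*g - 2)/(3*g^2 - 2*g - 16)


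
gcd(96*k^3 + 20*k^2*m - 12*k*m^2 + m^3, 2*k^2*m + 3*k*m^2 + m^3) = 2*k + m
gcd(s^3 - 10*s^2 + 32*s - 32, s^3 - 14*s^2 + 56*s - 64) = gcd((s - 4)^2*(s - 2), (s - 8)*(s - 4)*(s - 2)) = s^2 - 6*s + 8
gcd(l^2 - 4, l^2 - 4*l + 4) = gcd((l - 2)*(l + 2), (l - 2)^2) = l - 2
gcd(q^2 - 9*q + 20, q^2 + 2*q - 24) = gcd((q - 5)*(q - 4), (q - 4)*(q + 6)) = q - 4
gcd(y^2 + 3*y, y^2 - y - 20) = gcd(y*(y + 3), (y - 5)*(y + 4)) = 1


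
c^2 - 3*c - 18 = (c - 6)*(c + 3)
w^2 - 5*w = w*(w - 5)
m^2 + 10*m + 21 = (m + 3)*(m + 7)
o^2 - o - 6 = (o - 3)*(o + 2)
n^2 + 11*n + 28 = (n + 4)*(n + 7)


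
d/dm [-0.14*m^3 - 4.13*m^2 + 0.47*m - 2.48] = -0.42*m^2 - 8.26*m + 0.47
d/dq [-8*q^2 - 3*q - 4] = -16*q - 3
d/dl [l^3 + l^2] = l*(3*l + 2)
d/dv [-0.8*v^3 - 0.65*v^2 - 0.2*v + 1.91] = -2.4*v^2 - 1.3*v - 0.2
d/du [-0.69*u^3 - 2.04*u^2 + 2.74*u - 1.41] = -2.07*u^2 - 4.08*u + 2.74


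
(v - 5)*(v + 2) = v^2 - 3*v - 10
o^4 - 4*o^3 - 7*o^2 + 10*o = o*(o - 5)*(o - 1)*(o + 2)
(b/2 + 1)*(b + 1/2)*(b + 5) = b^3/2 + 15*b^2/4 + 27*b/4 + 5/2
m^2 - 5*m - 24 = (m - 8)*(m + 3)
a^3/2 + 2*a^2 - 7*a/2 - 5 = (a/2 + 1/2)*(a - 2)*(a + 5)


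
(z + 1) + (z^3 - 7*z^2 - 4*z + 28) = z^3 - 7*z^2 - 3*z + 29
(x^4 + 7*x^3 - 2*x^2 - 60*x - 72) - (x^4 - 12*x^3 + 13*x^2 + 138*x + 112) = 19*x^3 - 15*x^2 - 198*x - 184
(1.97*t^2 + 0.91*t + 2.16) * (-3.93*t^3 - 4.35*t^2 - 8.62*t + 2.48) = -7.7421*t^5 - 12.1458*t^4 - 29.4287*t^3 - 12.3546*t^2 - 16.3624*t + 5.3568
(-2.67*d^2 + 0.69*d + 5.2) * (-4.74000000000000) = 12.6558*d^2 - 3.2706*d - 24.648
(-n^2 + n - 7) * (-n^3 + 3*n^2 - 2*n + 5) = n^5 - 4*n^4 + 12*n^3 - 28*n^2 + 19*n - 35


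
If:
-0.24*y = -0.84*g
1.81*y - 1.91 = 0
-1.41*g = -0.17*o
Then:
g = 0.30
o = 2.50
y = 1.06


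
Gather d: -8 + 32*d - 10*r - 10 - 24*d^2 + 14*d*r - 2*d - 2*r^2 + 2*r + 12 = -24*d^2 + d*(14*r + 30) - 2*r^2 - 8*r - 6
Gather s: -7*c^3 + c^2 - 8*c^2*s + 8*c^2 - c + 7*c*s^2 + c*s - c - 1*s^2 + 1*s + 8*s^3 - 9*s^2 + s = -7*c^3 + 9*c^2 - 2*c + 8*s^3 + s^2*(7*c - 10) + s*(-8*c^2 + c + 2)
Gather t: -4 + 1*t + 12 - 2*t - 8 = -t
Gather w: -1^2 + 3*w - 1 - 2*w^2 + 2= -2*w^2 + 3*w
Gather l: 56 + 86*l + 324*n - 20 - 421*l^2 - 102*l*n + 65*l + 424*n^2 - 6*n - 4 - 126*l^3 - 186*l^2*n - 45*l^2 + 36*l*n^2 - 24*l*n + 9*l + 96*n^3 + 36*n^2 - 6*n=-126*l^3 + l^2*(-186*n - 466) + l*(36*n^2 - 126*n + 160) + 96*n^3 + 460*n^2 + 312*n + 32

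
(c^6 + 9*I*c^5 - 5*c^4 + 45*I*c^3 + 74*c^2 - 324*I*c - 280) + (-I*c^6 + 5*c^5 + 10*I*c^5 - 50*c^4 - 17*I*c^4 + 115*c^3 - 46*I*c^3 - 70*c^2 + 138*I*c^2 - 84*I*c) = c^6 - I*c^6 + 5*c^5 + 19*I*c^5 - 55*c^4 - 17*I*c^4 + 115*c^3 - I*c^3 + 4*c^2 + 138*I*c^2 - 408*I*c - 280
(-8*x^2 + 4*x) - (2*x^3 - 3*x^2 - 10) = -2*x^3 - 5*x^2 + 4*x + 10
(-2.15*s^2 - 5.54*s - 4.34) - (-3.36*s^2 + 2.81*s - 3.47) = 1.21*s^2 - 8.35*s - 0.87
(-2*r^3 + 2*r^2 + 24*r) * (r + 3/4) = -2*r^4 + r^3/2 + 51*r^2/2 + 18*r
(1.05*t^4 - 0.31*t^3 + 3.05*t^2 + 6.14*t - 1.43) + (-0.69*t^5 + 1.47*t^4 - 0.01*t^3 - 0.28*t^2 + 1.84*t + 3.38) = -0.69*t^5 + 2.52*t^4 - 0.32*t^3 + 2.77*t^2 + 7.98*t + 1.95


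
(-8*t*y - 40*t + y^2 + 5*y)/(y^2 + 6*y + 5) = (-8*t + y)/(y + 1)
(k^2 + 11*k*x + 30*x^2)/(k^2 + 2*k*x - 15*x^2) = (-k - 6*x)/(-k + 3*x)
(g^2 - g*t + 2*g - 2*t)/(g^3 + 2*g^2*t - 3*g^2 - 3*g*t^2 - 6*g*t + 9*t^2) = (g + 2)/(g^2 + 3*g*t - 3*g - 9*t)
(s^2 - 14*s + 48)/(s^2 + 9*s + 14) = (s^2 - 14*s + 48)/(s^2 + 9*s + 14)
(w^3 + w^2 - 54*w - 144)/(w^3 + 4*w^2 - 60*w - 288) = (w + 3)/(w + 6)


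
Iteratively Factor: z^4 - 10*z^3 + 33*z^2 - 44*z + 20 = (z - 2)*(z^3 - 8*z^2 + 17*z - 10) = (z - 5)*(z - 2)*(z^2 - 3*z + 2) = (z - 5)*(z - 2)*(z - 1)*(z - 2)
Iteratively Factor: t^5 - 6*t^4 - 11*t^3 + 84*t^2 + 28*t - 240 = (t + 2)*(t^4 - 8*t^3 + 5*t^2 + 74*t - 120) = (t - 4)*(t + 2)*(t^3 - 4*t^2 - 11*t + 30) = (t - 4)*(t - 2)*(t + 2)*(t^2 - 2*t - 15) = (t - 4)*(t - 2)*(t + 2)*(t + 3)*(t - 5)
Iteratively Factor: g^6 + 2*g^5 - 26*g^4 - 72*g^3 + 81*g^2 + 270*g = (g + 3)*(g^5 - g^4 - 23*g^3 - 3*g^2 + 90*g) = (g - 2)*(g + 3)*(g^4 + g^3 - 21*g^2 - 45*g) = g*(g - 2)*(g + 3)*(g^3 + g^2 - 21*g - 45) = g*(g - 2)*(g + 3)^2*(g^2 - 2*g - 15) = g*(g - 5)*(g - 2)*(g + 3)^2*(g + 3)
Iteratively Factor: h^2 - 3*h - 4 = (h - 4)*(h + 1)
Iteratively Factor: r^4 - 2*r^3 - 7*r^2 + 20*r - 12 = (r + 3)*(r^3 - 5*r^2 + 8*r - 4) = (r - 1)*(r + 3)*(r^2 - 4*r + 4) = (r - 2)*(r - 1)*(r + 3)*(r - 2)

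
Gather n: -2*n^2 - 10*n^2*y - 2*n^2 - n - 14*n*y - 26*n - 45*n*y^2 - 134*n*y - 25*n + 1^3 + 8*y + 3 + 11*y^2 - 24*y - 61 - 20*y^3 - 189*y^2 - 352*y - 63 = n^2*(-10*y - 4) + n*(-45*y^2 - 148*y - 52) - 20*y^3 - 178*y^2 - 368*y - 120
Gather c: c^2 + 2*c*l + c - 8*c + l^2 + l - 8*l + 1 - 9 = c^2 + c*(2*l - 7) + l^2 - 7*l - 8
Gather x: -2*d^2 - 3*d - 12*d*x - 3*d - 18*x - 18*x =-2*d^2 - 6*d + x*(-12*d - 36)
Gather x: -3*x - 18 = -3*x - 18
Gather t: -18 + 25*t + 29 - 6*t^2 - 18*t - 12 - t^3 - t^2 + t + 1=-t^3 - 7*t^2 + 8*t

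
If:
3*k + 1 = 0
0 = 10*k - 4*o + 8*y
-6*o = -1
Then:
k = -1/3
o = 1/6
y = 1/2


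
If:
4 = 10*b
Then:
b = 2/5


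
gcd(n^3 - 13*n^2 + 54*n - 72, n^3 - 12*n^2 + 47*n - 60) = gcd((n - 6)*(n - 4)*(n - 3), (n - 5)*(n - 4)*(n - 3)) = n^2 - 7*n + 12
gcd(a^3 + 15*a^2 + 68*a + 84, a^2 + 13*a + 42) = a^2 + 13*a + 42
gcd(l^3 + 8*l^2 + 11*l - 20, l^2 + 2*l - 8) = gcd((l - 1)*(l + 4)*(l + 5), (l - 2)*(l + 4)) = l + 4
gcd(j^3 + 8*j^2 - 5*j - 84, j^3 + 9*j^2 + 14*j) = j + 7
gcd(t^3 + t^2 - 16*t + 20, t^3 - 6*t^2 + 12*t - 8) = t^2 - 4*t + 4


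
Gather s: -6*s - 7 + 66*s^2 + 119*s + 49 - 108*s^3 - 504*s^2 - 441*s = -108*s^3 - 438*s^2 - 328*s + 42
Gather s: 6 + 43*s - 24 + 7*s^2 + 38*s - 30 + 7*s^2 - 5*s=14*s^2 + 76*s - 48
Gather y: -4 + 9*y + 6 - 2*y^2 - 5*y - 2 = -2*y^2 + 4*y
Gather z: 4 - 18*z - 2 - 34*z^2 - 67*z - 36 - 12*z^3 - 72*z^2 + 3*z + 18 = -12*z^3 - 106*z^2 - 82*z - 16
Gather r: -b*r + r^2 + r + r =r^2 + r*(2 - b)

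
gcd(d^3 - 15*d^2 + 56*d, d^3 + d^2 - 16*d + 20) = 1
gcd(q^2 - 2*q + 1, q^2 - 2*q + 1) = q^2 - 2*q + 1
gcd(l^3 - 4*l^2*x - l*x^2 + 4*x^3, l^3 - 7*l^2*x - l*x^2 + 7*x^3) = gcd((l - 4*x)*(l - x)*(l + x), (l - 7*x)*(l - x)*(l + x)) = -l^2 + x^2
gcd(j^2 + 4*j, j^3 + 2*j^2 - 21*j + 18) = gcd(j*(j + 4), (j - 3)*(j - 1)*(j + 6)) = 1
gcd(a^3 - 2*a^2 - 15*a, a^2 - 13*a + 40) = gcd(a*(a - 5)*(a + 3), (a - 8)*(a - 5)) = a - 5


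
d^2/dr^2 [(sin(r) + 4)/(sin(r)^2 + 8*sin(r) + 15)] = (-sin(r)^5 - 8*sin(r)^4 - 4*sin(r)^3 + 128*sin(r)^2 + 357*sin(r) + 152)/(sin(r)^2 + 8*sin(r) + 15)^3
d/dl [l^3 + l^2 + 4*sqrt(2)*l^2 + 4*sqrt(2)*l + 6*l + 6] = 3*l^2 + 2*l + 8*sqrt(2)*l + 4*sqrt(2) + 6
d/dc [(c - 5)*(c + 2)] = 2*c - 3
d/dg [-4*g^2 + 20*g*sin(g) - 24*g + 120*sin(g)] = 20*g*cos(g) - 8*g + 20*sin(g) + 120*cos(g) - 24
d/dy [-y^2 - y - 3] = -2*y - 1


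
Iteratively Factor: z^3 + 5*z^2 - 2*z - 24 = (z - 2)*(z^2 + 7*z + 12) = (z - 2)*(z + 4)*(z + 3)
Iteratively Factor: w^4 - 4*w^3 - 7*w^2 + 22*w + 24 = (w - 4)*(w^3 - 7*w - 6) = (w - 4)*(w - 3)*(w^2 + 3*w + 2) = (w - 4)*(w - 3)*(w + 2)*(w + 1)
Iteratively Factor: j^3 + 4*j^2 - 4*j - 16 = (j + 2)*(j^2 + 2*j - 8) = (j - 2)*(j + 2)*(j + 4)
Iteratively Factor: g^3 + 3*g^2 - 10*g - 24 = (g - 3)*(g^2 + 6*g + 8) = (g - 3)*(g + 4)*(g + 2)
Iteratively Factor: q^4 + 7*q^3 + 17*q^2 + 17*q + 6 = (q + 1)*(q^3 + 6*q^2 + 11*q + 6) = (q + 1)^2*(q^2 + 5*q + 6) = (q + 1)^2*(q + 3)*(q + 2)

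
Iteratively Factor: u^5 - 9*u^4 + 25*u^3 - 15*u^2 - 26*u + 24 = (u - 3)*(u^4 - 6*u^3 + 7*u^2 + 6*u - 8) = (u - 3)*(u - 1)*(u^3 - 5*u^2 + 2*u + 8) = (u - 3)*(u - 1)*(u + 1)*(u^2 - 6*u + 8) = (u - 3)*(u - 2)*(u - 1)*(u + 1)*(u - 4)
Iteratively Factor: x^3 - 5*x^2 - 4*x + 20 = (x - 5)*(x^2 - 4) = (x - 5)*(x + 2)*(x - 2)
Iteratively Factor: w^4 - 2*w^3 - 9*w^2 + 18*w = (w + 3)*(w^3 - 5*w^2 + 6*w) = w*(w + 3)*(w^2 - 5*w + 6) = w*(w - 3)*(w + 3)*(w - 2)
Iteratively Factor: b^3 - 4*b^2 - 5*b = (b)*(b^2 - 4*b - 5) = b*(b - 5)*(b + 1)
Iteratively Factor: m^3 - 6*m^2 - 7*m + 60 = (m - 4)*(m^2 - 2*m - 15) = (m - 4)*(m + 3)*(m - 5)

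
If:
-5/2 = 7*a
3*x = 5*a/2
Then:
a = -5/14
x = -25/84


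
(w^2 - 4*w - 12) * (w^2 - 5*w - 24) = w^4 - 9*w^3 - 16*w^2 + 156*w + 288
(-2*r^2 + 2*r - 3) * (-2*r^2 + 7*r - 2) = 4*r^4 - 18*r^3 + 24*r^2 - 25*r + 6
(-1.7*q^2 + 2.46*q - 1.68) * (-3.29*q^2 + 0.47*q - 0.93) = 5.593*q^4 - 8.8924*q^3 + 8.2644*q^2 - 3.0774*q + 1.5624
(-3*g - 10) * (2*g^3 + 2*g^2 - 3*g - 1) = -6*g^4 - 26*g^3 - 11*g^2 + 33*g + 10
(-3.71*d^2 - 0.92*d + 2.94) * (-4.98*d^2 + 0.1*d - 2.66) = 18.4758*d^4 + 4.2106*d^3 - 4.8646*d^2 + 2.7412*d - 7.8204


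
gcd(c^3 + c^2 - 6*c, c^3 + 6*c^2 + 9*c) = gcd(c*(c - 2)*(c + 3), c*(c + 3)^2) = c^2 + 3*c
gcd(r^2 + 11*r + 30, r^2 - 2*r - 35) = r + 5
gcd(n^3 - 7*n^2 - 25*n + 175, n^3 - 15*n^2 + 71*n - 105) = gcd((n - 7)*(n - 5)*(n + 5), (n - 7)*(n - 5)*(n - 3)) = n^2 - 12*n + 35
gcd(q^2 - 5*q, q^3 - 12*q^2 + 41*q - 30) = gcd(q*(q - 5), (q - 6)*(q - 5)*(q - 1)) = q - 5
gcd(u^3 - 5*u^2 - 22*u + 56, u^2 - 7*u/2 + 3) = u - 2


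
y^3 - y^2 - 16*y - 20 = (y - 5)*(y + 2)^2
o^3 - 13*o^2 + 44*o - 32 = (o - 8)*(o - 4)*(o - 1)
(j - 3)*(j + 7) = j^2 + 4*j - 21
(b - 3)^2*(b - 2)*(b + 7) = b^4 - b^3 - 35*b^2 + 129*b - 126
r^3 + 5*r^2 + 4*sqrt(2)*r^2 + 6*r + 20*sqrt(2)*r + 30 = (r + 5)*(r + sqrt(2))*(r + 3*sqrt(2))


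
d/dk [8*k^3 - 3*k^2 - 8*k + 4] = 24*k^2 - 6*k - 8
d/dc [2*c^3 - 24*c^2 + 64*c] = 6*c^2 - 48*c + 64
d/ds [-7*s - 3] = -7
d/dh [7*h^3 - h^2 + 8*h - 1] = 21*h^2 - 2*h + 8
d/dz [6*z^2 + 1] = 12*z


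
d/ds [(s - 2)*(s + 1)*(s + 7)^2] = 4*s^3 + 39*s^2 + 66*s - 77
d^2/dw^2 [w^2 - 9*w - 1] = 2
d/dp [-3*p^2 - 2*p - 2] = -6*p - 2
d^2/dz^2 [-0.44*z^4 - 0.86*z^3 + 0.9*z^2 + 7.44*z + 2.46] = -5.28*z^2 - 5.16*z + 1.8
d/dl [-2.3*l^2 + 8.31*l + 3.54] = 8.31 - 4.6*l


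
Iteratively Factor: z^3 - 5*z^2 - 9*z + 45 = (z - 5)*(z^2 - 9) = (z - 5)*(z + 3)*(z - 3)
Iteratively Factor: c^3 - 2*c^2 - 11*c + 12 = (c - 4)*(c^2 + 2*c - 3) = (c - 4)*(c + 3)*(c - 1)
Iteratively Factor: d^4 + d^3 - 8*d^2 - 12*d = (d + 2)*(d^3 - d^2 - 6*d) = (d + 2)^2*(d^2 - 3*d) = d*(d + 2)^2*(d - 3)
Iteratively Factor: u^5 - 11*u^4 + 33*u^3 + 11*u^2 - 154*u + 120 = (u - 1)*(u^4 - 10*u^3 + 23*u^2 + 34*u - 120) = (u - 3)*(u - 1)*(u^3 - 7*u^2 + 2*u + 40) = (u - 4)*(u - 3)*(u - 1)*(u^2 - 3*u - 10) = (u - 5)*(u - 4)*(u - 3)*(u - 1)*(u + 2)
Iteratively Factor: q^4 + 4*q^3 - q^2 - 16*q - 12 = (q + 3)*(q^3 + q^2 - 4*q - 4) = (q + 2)*(q + 3)*(q^2 - q - 2) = (q - 2)*(q + 2)*(q + 3)*(q + 1)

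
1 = 1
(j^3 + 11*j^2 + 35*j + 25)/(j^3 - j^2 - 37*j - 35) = (j + 5)/(j - 7)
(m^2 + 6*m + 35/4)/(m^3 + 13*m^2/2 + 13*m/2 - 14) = (m + 5/2)/(m^2 + 3*m - 4)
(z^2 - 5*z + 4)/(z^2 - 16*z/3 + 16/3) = 3*(z - 1)/(3*z - 4)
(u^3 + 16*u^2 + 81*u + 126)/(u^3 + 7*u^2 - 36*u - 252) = (u + 3)/(u - 6)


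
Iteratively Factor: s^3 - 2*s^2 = (s - 2)*(s^2) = s*(s - 2)*(s)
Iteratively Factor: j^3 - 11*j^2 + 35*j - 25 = (j - 1)*(j^2 - 10*j + 25) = (j - 5)*(j - 1)*(j - 5)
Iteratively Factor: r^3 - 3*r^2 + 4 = (r - 2)*(r^2 - r - 2) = (r - 2)*(r + 1)*(r - 2)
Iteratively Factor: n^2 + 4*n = (n + 4)*(n)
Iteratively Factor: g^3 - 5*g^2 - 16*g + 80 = (g + 4)*(g^2 - 9*g + 20) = (g - 5)*(g + 4)*(g - 4)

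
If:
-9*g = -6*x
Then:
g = 2*x/3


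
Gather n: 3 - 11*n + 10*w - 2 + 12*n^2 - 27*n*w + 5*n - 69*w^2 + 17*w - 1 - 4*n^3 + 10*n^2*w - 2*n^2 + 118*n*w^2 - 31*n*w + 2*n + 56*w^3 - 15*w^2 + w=-4*n^3 + n^2*(10*w + 10) + n*(118*w^2 - 58*w - 4) + 56*w^3 - 84*w^2 + 28*w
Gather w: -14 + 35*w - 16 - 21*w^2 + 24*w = -21*w^2 + 59*w - 30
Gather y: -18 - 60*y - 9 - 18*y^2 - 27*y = -18*y^2 - 87*y - 27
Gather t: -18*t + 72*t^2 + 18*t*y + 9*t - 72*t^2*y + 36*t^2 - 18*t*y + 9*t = t^2*(108 - 72*y)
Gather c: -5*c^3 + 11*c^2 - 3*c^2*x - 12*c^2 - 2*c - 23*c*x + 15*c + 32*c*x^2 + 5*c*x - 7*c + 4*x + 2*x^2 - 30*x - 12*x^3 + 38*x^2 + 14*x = -5*c^3 + c^2*(-3*x - 1) + c*(32*x^2 - 18*x + 6) - 12*x^3 + 40*x^2 - 12*x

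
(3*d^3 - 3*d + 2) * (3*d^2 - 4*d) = 9*d^5 - 12*d^4 - 9*d^3 + 18*d^2 - 8*d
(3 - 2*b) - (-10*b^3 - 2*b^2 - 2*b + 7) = 10*b^3 + 2*b^2 - 4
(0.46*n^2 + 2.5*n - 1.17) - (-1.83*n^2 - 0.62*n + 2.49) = 2.29*n^2 + 3.12*n - 3.66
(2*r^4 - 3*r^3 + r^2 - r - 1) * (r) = 2*r^5 - 3*r^4 + r^3 - r^2 - r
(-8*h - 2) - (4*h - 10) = 8 - 12*h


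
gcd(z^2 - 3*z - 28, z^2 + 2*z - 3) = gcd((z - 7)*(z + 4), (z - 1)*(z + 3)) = 1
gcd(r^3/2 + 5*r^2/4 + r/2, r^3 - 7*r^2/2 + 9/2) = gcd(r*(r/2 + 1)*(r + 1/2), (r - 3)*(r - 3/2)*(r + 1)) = 1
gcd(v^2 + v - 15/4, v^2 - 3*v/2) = v - 3/2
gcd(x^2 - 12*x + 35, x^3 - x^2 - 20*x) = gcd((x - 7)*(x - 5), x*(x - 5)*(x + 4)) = x - 5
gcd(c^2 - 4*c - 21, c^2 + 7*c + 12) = c + 3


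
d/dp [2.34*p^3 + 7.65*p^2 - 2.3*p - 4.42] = 7.02*p^2 + 15.3*p - 2.3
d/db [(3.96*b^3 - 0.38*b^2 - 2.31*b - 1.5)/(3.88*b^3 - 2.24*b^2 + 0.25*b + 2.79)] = (-7.105427357601e-15*b^5 - 7.396*b^4 + 19.9056*b^3 + 45.3358*b^2 - 8.8404*b - 6.0699)/(15.0544*b^6 - 17.3824*b^5 + 6.9576*b^4 + 20.5304*b^3 - 12.4367*b^2 + 1.395*b + 7.7841)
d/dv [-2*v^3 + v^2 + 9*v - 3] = -6*v^2 + 2*v + 9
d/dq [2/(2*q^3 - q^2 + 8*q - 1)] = 4*(-3*q^2 + q - 4)/(2*q^3 - q^2 + 8*q - 1)^2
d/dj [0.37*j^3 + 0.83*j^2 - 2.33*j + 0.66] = 1.11*j^2 + 1.66*j - 2.33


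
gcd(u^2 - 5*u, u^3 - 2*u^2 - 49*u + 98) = 1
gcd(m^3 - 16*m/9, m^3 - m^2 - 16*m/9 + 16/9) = m^2 - 16/9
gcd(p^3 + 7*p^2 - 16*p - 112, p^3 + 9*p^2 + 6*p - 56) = p^2 + 11*p + 28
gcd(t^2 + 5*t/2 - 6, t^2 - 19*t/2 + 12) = t - 3/2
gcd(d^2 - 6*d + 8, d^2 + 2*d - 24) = d - 4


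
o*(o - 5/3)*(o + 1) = o^3 - 2*o^2/3 - 5*o/3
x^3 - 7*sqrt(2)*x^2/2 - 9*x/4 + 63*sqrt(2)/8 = (x - 3/2)*(x + 3/2)*(x - 7*sqrt(2)/2)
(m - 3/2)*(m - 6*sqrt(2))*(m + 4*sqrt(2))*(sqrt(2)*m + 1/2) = sqrt(2)*m^4 - 7*m^3/2 - 3*sqrt(2)*m^3/2 - 49*sqrt(2)*m^2 + 21*m^2/4 - 24*m + 147*sqrt(2)*m/2 + 36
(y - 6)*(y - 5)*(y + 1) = y^3 - 10*y^2 + 19*y + 30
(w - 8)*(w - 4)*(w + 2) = w^3 - 10*w^2 + 8*w + 64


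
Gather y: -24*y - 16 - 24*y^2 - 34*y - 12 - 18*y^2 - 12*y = -42*y^2 - 70*y - 28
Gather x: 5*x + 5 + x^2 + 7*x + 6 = x^2 + 12*x + 11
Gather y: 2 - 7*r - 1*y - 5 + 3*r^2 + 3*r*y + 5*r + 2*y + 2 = 3*r^2 - 2*r + y*(3*r + 1) - 1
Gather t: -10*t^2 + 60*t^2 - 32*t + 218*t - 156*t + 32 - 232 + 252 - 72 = 50*t^2 + 30*t - 20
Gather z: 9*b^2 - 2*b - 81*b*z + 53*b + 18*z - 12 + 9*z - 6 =9*b^2 + 51*b + z*(27 - 81*b) - 18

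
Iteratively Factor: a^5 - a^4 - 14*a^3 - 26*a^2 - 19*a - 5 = (a + 1)*(a^4 - 2*a^3 - 12*a^2 - 14*a - 5) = (a + 1)^2*(a^3 - 3*a^2 - 9*a - 5) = (a + 1)^3*(a^2 - 4*a - 5) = (a + 1)^4*(a - 5)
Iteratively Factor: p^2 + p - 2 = (p + 2)*(p - 1)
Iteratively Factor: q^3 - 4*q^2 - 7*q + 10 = (q - 5)*(q^2 + q - 2) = (q - 5)*(q - 1)*(q + 2)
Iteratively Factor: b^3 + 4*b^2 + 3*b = (b)*(b^2 + 4*b + 3) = b*(b + 3)*(b + 1)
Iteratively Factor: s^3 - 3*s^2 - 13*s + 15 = (s - 5)*(s^2 + 2*s - 3) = (s - 5)*(s + 3)*(s - 1)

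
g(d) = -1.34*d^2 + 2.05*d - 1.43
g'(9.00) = -22.07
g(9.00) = -91.52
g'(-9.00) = 26.17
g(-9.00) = -128.42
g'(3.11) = -6.28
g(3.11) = -8.02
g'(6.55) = -15.50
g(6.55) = -45.49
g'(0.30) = 1.25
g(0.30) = -0.94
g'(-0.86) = 4.35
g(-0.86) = -4.18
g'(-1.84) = 6.98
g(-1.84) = -9.74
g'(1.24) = -1.27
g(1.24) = -0.95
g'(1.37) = -1.62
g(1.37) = -1.14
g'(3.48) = -7.28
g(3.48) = -10.52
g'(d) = 2.05 - 2.68*d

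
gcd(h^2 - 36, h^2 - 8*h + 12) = h - 6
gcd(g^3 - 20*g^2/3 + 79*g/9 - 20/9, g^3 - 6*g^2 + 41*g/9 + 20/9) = g^2 - 19*g/3 + 20/3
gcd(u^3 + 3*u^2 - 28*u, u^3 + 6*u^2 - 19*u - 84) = u^2 + 3*u - 28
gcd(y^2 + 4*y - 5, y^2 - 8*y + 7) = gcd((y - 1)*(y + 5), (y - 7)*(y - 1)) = y - 1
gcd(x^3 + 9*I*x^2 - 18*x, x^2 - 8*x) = x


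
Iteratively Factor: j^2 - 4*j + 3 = (j - 1)*(j - 3)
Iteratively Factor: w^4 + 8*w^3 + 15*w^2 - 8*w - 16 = (w + 4)*(w^3 + 4*w^2 - w - 4) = (w + 4)^2*(w^2 - 1) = (w + 1)*(w + 4)^2*(w - 1)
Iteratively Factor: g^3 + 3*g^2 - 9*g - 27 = (g + 3)*(g^2 - 9) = (g - 3)*(g + 3)*(g + 3)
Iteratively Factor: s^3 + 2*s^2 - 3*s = (s + 3)*(s^2 - s) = s*(s + 3)*(s - 1)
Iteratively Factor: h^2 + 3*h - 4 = (h + 4)*(h - 1)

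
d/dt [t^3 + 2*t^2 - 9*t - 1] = 3*t^2 + 4*t - 9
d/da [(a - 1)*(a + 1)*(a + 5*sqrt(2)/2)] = 3*a^2 + 5*sqrt(2)*a - 1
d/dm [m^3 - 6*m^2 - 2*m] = 3*m^2 - 12*m - 2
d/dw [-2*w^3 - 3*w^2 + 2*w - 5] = -6*w^2 - 6*w + 2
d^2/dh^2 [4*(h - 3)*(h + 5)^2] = 24*h + 56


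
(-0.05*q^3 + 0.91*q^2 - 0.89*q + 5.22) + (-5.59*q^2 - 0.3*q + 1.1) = -0.05*q^3 - 4.68*q^2 - 1.19*q + 6.32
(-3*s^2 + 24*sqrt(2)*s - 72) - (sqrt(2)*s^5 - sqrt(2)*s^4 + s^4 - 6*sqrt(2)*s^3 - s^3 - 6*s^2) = -sqrt(2)*s^5 - s^4 + sqrt(2)*s^4 + s^3 + 6*sqrt(2)*s^3 + 3*s^2 + 24*sqrt(2)*s - 72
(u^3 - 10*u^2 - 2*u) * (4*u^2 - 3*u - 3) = 4*u^5 - 43*u^4 + 19*u^3 + 36*u^2 + 6*u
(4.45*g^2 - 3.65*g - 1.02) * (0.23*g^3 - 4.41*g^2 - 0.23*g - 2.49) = 1.0235*g^5 - 20.464*g^4 + 14.8384*g^3 - 5.7428*g^2 + 9.3231*g + 2.5398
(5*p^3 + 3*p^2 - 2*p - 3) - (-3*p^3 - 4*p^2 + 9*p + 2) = 8*p^3 + 7*p^2 - 11*p - 5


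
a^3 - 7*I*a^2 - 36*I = (a - 6*I)*(a - 3*I)*(a + 2*I)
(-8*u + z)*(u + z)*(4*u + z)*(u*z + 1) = -32*u^4*z - 36*u^3*z^2 - 32*u^3 - 3*u^2*z^3 - 36*u^2*z + u*z^4 - 3*u*z^2 + z^3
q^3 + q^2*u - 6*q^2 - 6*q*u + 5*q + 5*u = (q - 5)*(q - 1)*(q + u)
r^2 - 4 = (r - 2)*(r + 2)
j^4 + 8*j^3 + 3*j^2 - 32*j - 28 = (j - 2)*(j + 1)*(j + 2)*(j + 7)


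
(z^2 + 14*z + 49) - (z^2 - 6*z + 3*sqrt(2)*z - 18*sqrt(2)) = -3*sqrt(2)*z + 20*z + 18*sqrt(2) + 49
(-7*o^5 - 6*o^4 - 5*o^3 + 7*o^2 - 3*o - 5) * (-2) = 14*o^5 + 12*o^4 + 10*o^3 - 14*o^2 + 6*o + 10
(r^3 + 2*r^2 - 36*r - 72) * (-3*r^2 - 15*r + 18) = -3*r^5 - 21*r^4 + 96*r^3 + 792*r^2 + 432*r - 1296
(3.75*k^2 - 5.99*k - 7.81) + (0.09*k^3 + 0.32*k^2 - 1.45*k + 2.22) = 0.09*k^3 + 4.07*k^2 - 7.44*k - 5.59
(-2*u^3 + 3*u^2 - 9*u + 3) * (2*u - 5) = -4*u^4 + 16*u^3 - 33*u^2 + 51*u - 15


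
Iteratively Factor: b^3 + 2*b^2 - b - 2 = (b - 1)*(b^2 + 3*b + 2) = (b - 1)*(b + 1)*(b + 2)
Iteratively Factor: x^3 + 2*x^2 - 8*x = (x)*(x^2 + 2*x - 8) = x*(x - 2)*(x + 4)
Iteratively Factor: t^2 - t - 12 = (t + 3)*(t - 4)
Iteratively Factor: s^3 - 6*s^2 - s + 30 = (s + 2)*(s^2 - 8*s + 15) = (s - 5)*(s + 2)*(s - 3)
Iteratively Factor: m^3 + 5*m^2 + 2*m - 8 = (m + 2)*(m^2 + 3*m - 4) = (m + 2)*(m + 4)*(m - 1)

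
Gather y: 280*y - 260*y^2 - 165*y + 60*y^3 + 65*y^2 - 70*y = 60*y^3 - 195*y^2 + 45*y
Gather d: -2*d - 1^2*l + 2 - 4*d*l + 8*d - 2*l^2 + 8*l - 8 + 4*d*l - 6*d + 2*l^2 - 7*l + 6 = 0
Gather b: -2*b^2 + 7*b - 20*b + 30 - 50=-2*b^2 - 13*b - 20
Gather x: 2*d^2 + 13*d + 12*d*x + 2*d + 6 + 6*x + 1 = 2*d^2 + 15*d + x*(12*d + 6) + 7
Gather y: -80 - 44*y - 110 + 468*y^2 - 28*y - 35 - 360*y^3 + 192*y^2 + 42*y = -360*y^3 + 660*y^2 - 30*y - 225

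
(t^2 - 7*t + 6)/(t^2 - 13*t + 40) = (t^2 - 7*t + 6)/(t^2 - 13*t + 40)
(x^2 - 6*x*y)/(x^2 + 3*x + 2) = x*(x - 6*y)/(x^2 + 3*x + 2)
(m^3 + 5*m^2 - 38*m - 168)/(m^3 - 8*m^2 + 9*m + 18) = (m^2 + 11*m + 28)/(m^2 - 2*m - 3)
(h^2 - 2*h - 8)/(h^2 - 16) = (h + 2)/(h + 4)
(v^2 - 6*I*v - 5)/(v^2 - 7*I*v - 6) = (v - 5*I)/(v - 6*I)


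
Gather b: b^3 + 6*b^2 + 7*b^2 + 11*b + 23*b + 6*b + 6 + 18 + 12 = b^3 + 13*b^2 + 40*b + 36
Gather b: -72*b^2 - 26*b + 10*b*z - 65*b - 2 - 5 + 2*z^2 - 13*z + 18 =-72*b^2 + b*(10*z - 91) + 2*z^2 - 13*z + 11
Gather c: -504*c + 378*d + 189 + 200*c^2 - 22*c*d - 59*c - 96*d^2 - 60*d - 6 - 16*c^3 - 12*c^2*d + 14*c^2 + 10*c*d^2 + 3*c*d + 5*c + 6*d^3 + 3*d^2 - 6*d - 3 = -16*c^3 + c^2*(214 - 12*d) + c*(10*d^2 - 19*d - 558) + 6*d^3 - 93*d^2 + 312*d + 180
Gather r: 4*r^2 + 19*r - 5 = 4*r^2 + 19*r - 5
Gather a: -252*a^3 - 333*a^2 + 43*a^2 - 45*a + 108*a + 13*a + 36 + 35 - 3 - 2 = -252*a^3 - 290*a^2 + 76*a + 66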